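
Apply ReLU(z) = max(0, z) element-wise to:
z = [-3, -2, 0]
h = [0, 0, 0]

ReLU applied element-wise: max(0,-3)=0, max(0,-2)=0, max(0,0)=0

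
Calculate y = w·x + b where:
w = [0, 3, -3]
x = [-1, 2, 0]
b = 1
y = 7

y = (0)(-1) + (3)(2) + (-3)(0) + 1 = 7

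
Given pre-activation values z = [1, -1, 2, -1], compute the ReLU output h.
h = [1, 0, 2, 0]

ReLU applied element-wise: max(0,1)=1, max(0,-1)=0, max(0,2)=2, max(0,-1)=0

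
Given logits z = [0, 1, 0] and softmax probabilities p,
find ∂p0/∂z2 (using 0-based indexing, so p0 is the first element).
∂p0/∂z2 = -0.04492

p = softmax(z) = [0.2119, 0.5761, 0.2119]
p0 = 0.2119, p2 = 0.2119

∂p0/∂z2 = -p0 × p2 = -0.2119 × 0.2119 = -0.04492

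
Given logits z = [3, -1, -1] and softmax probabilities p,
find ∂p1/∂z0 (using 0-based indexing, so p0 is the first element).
∂p1/∂z0 = -0.01704

p = softmax(z) = [0.9647, 0.01767, 0.01767]
p1 = 0.01767, p0 = 0.9647

∂p1/∂z0 = -p1 × p0 = -0.01767 × 0.9647 = -0.01704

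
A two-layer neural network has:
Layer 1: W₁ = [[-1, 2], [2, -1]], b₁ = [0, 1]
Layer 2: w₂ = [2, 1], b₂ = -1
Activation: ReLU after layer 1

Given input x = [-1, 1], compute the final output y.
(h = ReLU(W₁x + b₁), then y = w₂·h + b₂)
y = 5

Layer 1 pre-activation: z₁ = [3, -2]
After ReLU: h = [3, 0]
Layer 2 output: y = 2×3 + 1×0 + -1 = 5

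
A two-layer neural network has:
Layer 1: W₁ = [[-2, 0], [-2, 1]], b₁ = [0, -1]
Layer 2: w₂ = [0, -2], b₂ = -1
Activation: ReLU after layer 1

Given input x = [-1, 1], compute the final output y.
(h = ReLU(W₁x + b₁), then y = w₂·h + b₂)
y = -5

Layer 1 pre-activation: z₁ = [2, 2]
After ReLU: h = [2, 2]
Layer 2 output: y = 0×2 + -2×2 + -1 = -5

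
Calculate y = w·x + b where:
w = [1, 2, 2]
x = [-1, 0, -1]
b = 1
y = -2

y = (1)(-1) + (2)(0) + (2)(-1) + 1 = -2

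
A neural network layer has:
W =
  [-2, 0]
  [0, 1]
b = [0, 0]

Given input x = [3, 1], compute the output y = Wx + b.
y = [-6, 1]

Wx = [-2×3 + 0×1, 0×3 + 1×1]
   = [-6, 1]
y = Wx + b = [-6 + 0, 1 + 0] = [-6, 1]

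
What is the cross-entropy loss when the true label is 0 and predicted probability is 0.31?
L = 0.3711

L = -0·log(0.31) - 1·log(0.69) = -log(0.69) = 0.3711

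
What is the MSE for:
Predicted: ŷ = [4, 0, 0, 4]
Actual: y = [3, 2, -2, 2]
MSE = 3.25

MSE = (1/4)((4-3)² + (0-2)² + (0--2)² + (4-2)²) = (1/4)(1 + 4 + 4 + 4) = 3.25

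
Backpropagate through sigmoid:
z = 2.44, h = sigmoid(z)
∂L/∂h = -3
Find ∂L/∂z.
∂L/∂z = -0.2212

σ(2.44) = 0.9198
σ'(2.44) = σ(2.44)(1 - σ(2.44)) = 0.9198 × 0.08017 = 0.07375
∂L/∂z = ∂L/∂h · σ'(z) = -3 × 0.07375 = -0.2212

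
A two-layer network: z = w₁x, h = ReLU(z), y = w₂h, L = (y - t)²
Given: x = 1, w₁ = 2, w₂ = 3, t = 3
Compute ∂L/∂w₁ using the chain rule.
∂L/∂w₁ = 18

Forward pass:
z = w₁x = 2×1 = 2
h = ReLU(2) = 2
y = w₂h = 3×2 = 6

Backward pass:
∂L/∂y = 2(y - t) = 2(6 - 3) = 6
∂y/∂h = w₂ = 3
∂h/∂z = 1 (ReLU derivative)
∂z/∂w₁ = x = 1

∂L/∂w₁ = 6 × 3 × 1 × 1 = 18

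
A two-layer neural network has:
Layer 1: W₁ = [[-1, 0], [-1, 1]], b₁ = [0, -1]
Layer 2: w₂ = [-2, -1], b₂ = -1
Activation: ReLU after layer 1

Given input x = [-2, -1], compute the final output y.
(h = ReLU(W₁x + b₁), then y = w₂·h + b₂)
y = -5

Layer 1 pre-activation: z₁ = [2, 0]
After ReLU: h = [2, 0]
Layer 2 output: y = -2×2 + -1×0 + -1 = -5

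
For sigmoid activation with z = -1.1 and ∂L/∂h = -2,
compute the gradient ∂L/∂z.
∂L/∂z = -0.3747

σ(-1.1) = 0.2497
σ'(-1.1) = σ(-1.1)(1 - σ(-1.1)) = 0.2497 × 0.7503 = 0.1874
∂L/∂z = ∂L/∂h · σ'(z) = -2 × 0.1874 = -0.3747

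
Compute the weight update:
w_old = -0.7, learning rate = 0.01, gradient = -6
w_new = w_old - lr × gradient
w_new = -0.64

w_new = w - η·∂L/∂w = -0.7 - 0.01×(-6) = -0.7 - (-0.06) = -0.64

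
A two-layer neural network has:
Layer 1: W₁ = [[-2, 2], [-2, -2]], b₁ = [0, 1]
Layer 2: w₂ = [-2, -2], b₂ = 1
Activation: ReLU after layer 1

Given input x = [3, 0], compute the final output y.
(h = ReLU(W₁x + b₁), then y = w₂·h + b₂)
y = 1

Layer 1 pre-activation: z₁ = [-6, -5]
After ReLU: h = [0, 0]
Layer 2 output: y = -2×0 + -2×0 + 1 = 1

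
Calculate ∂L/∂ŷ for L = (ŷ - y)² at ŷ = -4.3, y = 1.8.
∂L/∂ŷ = -12.2

∂L/∂ŷ = 2(ŷ - y) = 2(-4.3 - 1.8) = 2(-6.1) = -12.2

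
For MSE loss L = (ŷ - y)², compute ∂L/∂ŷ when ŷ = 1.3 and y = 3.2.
∂L/∂ŷ = -3.8

∂L/∂ŷ = 2(ŷ - y) = 2(1.3 - 3.2) = 2(-1.9) = -3.8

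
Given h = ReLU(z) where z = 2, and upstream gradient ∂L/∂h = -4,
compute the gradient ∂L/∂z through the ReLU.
∂L/∂z = -4

h = ReLU(2) = 2
Since z > 0: ∂h/∂z = 1
∂L/∂z = ∂L/∂h · ∂h/∂z = -4 × 1 = -4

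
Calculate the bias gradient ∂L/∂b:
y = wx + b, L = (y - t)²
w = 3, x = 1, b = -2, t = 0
∂L/∂b = 2

y = wx + b = (3)(1) + -2 = 1
∂L/∂y = 2(y - t) = 2(1 - 0) = 2
∂y/∂b = 1
∂L/∂b = ∂L/∂y · ∂y/∂b = 2 × 1 = 2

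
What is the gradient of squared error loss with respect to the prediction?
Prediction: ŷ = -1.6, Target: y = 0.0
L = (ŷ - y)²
∂L/∂ŷ = -3.2

∂L/∂ŷ = 2(ŷ - y) = 2(-1.6 - 0.0) = 2(-1.6) = -3.2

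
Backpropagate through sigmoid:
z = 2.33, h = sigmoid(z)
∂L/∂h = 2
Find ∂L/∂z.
∂L/∂z = 0.1616

σ(2.33) = 0.9113
σ'(2.33) = σ(2.33)(1 - σ(2.33)) = 0.9113 × 0.08867 = 0.08081
∂L/∂z = ∂L/∂h · σ'(z) = 2 × 0.08081 = 0.1616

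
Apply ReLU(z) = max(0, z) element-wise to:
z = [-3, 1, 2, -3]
h = [0, 1, 2, 0]

ReLU applied element-wise: max(0,-3)=0, max(0,1)=1, max(0,2)=2, max(0,-3)=0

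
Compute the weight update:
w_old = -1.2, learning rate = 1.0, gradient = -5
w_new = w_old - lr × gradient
w_new = 3.8

w_new = w - η·∂L/∂w = -1.2 - 1.0×(-5) = -1.2 - (-5) = 3.8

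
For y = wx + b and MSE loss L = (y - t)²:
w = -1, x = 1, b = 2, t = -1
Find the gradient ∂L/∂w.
∂L/∂w = 4

y = wx + b = (-1)(1) + 2 = 1
∂L/∂y = 2(y - t) = 2(1 - -1) = 4
∂y/∂w = x = 1
∂L/∂w = ∂L/∂y · ∂y/∂w = 4 × 1 = 4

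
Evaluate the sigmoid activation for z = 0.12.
0.53

sigmoid(0.12) = 1/(1 + e^(-0.12)) = 1/(1 + 0.8869) = 0.53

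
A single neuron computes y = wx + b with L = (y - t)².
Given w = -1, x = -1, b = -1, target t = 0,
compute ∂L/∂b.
∂L/∂b = 0

y = wx + b = (-1)(-1) + -1 = 0
∂L/∂y = 2(y - t) = 2(0 - 0) = 0
∂y/∂b = 1
∂L/∂b = ∂L/∂y · ∂y/∂b = 0 × 1 = 0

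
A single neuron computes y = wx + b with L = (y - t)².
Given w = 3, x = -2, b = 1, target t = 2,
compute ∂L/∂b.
∂L/∂b = -14

y = wx + b = (3)(-2) + 1 = -5
∂L/∂y = 2(y - t) = 2(-5 - 2) = -14
∂y/∂b = 1
∂L/∂b = ∂L/∂y · ∂y/∂b = -14 × 1 = -14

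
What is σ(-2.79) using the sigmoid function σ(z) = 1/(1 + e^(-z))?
0.05787

sigmoid(-2.79) = 1/(1 + e^(2.79)) = 1/(1 + 16.28) = 0.05787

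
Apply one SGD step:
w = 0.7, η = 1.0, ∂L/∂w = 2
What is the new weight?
w_new = -1.3

w_new = w - η·∂L/∂w = 0.7 - 1.0×(2) = 0.7 - (2) = -1.3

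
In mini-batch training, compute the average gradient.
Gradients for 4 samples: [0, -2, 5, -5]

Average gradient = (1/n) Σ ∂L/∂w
Average gradient = -0.5

Average = (1/4)(0 + -2 + 5 + -5) = -2/4 = -0.5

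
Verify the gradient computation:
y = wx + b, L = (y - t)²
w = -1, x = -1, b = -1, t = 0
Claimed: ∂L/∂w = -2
Incorrect

y = (-1)(-1) + -1 = 0
∂L/∂y = 2(y - t) = 2(0 - 0) = 0
∂y/∂w = x = -1
∂L/∂w = 0 × -1 = 0

Claimed value: -2
Incorrect: The correct gradient is 0.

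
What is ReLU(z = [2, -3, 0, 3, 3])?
h = [2, 0, 0, 3, 3]

ReLU applied element-wise: max(0,2)=2, max(0,-3)=0, max(0,0)=0, max(0,3)=3, max(0,3)=3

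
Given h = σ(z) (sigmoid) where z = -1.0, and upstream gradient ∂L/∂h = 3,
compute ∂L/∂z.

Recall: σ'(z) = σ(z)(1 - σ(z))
∂L/∂z = 0.5898

σ(-1.0) = 0.2689
σ'(-1.0) = σ(-1.0)(1 - σ(-1.0)) = 0.2689 × 0.7311 = 0.1966
∂L/∂z = ∂L/∂h · σ'(z) = 3 × 0.1966 = 0.5898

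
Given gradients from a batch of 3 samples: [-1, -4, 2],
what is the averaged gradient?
Average gradient = -1

Average = (1/3)(-1 + -4 + 2) = -3/3 = -1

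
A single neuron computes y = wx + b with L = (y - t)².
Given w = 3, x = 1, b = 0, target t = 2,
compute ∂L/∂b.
∂L/∂b = 2

y = wx + b = (3)(1) + 0 = 3
∂L/∂y = 2(y - t) = 2(3 - 2) = 2
∂y/∂b = 1
∂L/∂b = ∂L/∂y · ∂y/∂b = 2 × 1 = 2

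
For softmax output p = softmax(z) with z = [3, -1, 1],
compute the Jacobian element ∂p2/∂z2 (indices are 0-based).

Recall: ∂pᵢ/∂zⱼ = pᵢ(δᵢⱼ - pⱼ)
∂p2/∂z2 = 0.1035

p = softmax(z) = [0.8668, 0.01588, 0.1173]
p2 = 0.1173

∂p2/∂z2 = p2(1 - p2) = 0.1173 × (1 - 0.1173) = 0.1035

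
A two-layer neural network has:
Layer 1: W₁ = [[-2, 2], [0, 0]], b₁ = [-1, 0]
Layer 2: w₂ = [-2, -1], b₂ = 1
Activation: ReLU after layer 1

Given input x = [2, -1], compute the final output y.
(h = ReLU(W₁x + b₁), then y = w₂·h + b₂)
y = 1

Layer 1 pre-activation: z₁ = [-7, 0]
After ReLU: h = [0, 0]
Layer 2 output: y = -2×0 + -1×0 + 1 = 1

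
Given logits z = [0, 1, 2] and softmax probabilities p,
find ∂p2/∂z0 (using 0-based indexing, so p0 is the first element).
∂p2/∂z0 = -0.05989

p = softmax(z) = [0.09003, 0.2447, 0.6652]
p2 = 0.6652, p0 = 0.09003

∂p2/∂z0 = -p2 × p0 = -0.6652 × 0.09003 = -0.05989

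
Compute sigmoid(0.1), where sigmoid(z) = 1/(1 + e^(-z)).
0.525

sigmoid(0.1) = 1/(1 + e^(-0.1)) = 1/(1 + 0.9048) = 0.525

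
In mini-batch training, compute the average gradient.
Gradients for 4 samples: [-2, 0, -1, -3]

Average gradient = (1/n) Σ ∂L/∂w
Average gradient = -1.5

Average = (1/4)(-2 + 0 + -1 + -3) = -6/4 = -1.5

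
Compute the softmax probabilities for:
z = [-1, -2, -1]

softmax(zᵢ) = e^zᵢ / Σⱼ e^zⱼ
p = [0.4223, 0.1554, 0.4223]

exp(z) = [0.3679, 0.1353, 0.3679]
Sum = 0.8711
p = [0.4223, 0.1554, 0.4223]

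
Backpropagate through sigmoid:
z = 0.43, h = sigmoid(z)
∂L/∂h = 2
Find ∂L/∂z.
∂L/∂z = 0.4776

σ(0.43) = 0.6059
σ'(0.43) = σ(0.43)(1 - σ(0.43)) = 0.6059 × 0.3941 = 0.2388
∂L/∂z = ∂L/∂h · σ'(z) = 2 × 0.2388 = 0.4776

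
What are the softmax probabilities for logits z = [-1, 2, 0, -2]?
p = [0.0414, 0.831, 0.1125, 0.0152]

exp(z) = [0.3679, 7.389, 1, 0.1353]
Sum = 8.892
p = [0.0414, 0.831, 0.1125, 0.0152]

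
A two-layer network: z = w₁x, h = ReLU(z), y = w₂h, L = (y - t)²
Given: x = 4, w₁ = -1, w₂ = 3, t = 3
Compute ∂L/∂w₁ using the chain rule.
∂L/∂w₁ = 0

Forward pass:
z = w₁x = -1×4 = -4
h = ReLU(-4) = 0
y = w₂h = 3×0 = 0

Backward pass:
∂L/∂y = 2(y - t) = 2(0 - 3) = -6
∂y/∂h = w₂ = 3
∂h/∂z = 0 (ReLU derivative)
∂z/∂w₁ = x = 4

∂L/∂w₁ = -6 × 3 × 0 × 4 = 0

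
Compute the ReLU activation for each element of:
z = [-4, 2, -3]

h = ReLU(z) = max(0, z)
h = [0, 2, 0]

ReLU applied element-wise: max(0,-4)=0, max(0,2)=2, max(0,-3)=0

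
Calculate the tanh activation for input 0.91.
0.7211

tanh(0.91) = (e^(0.91) - e^(-0.91))/(e^(0.91) + e^(-0.91)) = 0.7211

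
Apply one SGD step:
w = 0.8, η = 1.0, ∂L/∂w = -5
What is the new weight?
w_new = 5.8

w_new = w - η·∂L/∂w = 0.8 - 1.0×(-5) = 0.8 - (-5) = 5.8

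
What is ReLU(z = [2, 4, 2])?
h = [2, 4, 2]

ReLU applied element-wise: max(0,2)=2, max(0,4)=4, max(0,2)=2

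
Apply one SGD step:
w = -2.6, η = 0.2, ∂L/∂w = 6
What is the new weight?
w_new = -3.8

w_new = w - η·∂L/∂w = -2.6 - 0.2×(6) = -2.6 - (1.2) = -3.8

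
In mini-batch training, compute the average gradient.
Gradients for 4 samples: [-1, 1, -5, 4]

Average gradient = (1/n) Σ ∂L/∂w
Average gradient = -0.25

Average = (1/4)(-1 + 1 + -5 + 4) = -1/4 = -0.25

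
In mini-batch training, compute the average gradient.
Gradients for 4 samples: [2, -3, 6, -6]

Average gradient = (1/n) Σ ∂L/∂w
Average gradient = -0.25

Average = (1/4)(2 + -3 + 6 + -6) = -1/4 = -0.25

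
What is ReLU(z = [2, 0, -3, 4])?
h = [2, 0, 0, 4]

ReLU applied element-wise: max(0,2)=2, max(0,0)=0, max(0,-3)=0, max(0,4)=4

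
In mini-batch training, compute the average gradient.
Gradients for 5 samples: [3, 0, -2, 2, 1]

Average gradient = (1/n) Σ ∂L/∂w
Average gradient = 0.8

Average = (1/5)(3 + 0 + -2 + 2 + 1) = 4/5 = 0.8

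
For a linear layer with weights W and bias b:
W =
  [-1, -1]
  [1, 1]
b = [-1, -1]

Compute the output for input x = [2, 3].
y = [-6, 4]

Wx = [-1×2 + -1×3, 1×2 + 1×3]
   = [-5, 5]
y = Wx + b = [-5 + -1, 5 + -1] = [-6, 4]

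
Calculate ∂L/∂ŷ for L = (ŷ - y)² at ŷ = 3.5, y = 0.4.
∂L/∂ŷ = 6.2

∂L/∂ŷ = 2(ŷ - y) = 2(3.5 - 0.4) = 2(3.1) = 6.2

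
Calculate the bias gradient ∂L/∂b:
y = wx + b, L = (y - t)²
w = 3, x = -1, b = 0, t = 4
∂L/∂b = -14

y = wx + b = (3)(-1) + 0 = -3
∂L/∂y = 2(y - t) = 2(-3 - 4) = -14
∂y/∂b = 1
∂L/∂b = ∂L/∂y · ∂y/∂b = -14 × 1 = -14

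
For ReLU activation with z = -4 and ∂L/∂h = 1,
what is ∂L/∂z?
∂L/∂z = 0

h = ReLU(-4) = 0
Since z < 0: ∂h/∂z = 0
∂L/∂z = ∂L/∂h · ∂h/∂z = 1 × 0 = 0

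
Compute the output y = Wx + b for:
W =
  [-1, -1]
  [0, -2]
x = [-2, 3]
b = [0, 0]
y = [-1, -6]

Wx = [-1×-2 + -1×3, 0×-2 + -2×3]
   = [-1, -6]
y = Wx + b = [-1 + 0, -6 + 0] = [-1, -6]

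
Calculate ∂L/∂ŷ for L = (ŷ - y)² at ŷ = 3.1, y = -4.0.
∂L/∂ŷ = 14.2

∂L/∂ŷ = 2(ŷ - y) = 2(3.1 - -4.0) = 2(7.1) = 14.2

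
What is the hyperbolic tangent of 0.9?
0.7163

tanh(0.9) = (e^(0.9) - e^(-0.9))/(e^(0.9) + e^(-0.9)) = 0.7163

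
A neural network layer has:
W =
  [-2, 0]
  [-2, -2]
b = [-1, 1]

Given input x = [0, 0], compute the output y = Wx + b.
y = [-1, 1]

Wx = [-2×0 + 0×0, -2×0 + -2×0]
   = [0, 0]
y = Wx + b = [0 + -1, 0 + 1] = [-1, 1]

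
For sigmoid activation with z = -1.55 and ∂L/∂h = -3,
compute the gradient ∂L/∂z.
∂L/∂z = -0.4333

σ(-1.55) = 0.1751
σ'(-1.55) = σ(-1.55)(1 - σ(-1.55)) = 0.1751 × 0.8249 = 0.1444
∂L/∂z = ∂L/∂h · σ'(z) = -3 × 0.1444 = -0.4333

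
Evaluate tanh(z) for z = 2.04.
0.9667

tanh(2.04) = (e^(2.04) - e^(-2.04))/(e^(2.04) + e^(-2.04)) = 0.9667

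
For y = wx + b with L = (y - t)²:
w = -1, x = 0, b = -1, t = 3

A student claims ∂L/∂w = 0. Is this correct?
Correct

y = (-1)(0) + -1 = -1
∂L/∂y = 2(y - t) = 2(-1 - 3) = -8
∂y/∂w = x = 0
∂L/∂w = -8 × 0 = 0

Claimed value: 0
Correct: The correct gradient is 0.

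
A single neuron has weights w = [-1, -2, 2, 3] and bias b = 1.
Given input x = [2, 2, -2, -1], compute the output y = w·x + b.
y = -12

y = (-1)(2) + (-2)(2) + (2)(-2) + (3)(-1) + 1 = -12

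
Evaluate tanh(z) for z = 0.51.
0.4699

tanh(0.51) = (e^(0.51) - e^(-0.51))/(e^(0.51) + e^(-0.51)) = 0.4699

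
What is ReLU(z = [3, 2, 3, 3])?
h = [3, 2, 3, 3]

ReLU applied element-wise: max(0,3)=3, max(0,2)=2, max(0,3)=3, max(0,3)=3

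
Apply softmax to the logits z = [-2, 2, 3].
p = [0.0049, 0.2676, 0.7275]

exp(z) = [0.1353, 7.389, 20.09]
Sum = 27.61
p = [0.0049, 0.2676, 0.7275]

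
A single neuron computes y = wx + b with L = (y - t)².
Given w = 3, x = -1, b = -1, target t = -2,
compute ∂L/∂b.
∂L/∂b = -4

y = wx + b = (3)(-1) + -1 = -4
∂L/∂y = 2(y - t) = 2(-4 - -2) = -4
∂y/∂b = 1
∂L/∂b = ∂L/∂y · ∂y/∂b = -4 × 1 = -4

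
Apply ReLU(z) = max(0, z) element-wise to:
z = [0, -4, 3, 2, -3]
h = [0, 0, 3, 2, 0]

ReLU applied element-wise: max(0,0)=0, max(0,-4)=0, max(0,3)=3, max(0,2)=2, max(0,-3)=0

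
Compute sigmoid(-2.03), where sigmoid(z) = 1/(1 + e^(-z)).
0.1161

sigmoid(-2.03) = 1/(1 + e^(2.03)) = 1/(1 + 7.614) = 0.1161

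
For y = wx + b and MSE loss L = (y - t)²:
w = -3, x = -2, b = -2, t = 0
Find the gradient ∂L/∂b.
∂L/∂b = 8

y = wx + b = (-3)(-2) + -2 = 4
∂L/∂y = 2(y - t) = 2(4 - 0) = 8
∂y/∂b = 1
∂L/∂b = ∂L/∂y · ∂y/∂b = 8 × 1 = 8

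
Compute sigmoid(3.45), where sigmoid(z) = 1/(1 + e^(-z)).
0.9692

sigmoid(3.45) = 1/(1 + e^(-3.45)) = 1/(1 + 0.03175) = 0.9692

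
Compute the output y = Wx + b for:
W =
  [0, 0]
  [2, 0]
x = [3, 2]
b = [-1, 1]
y = [-1, 7]

Wx = [0×3 + 0×2, 2×3 + 0×2]
   = [0, 6]
y = Wx + b = [0 + -1, 6 + 1] = [-1, 7]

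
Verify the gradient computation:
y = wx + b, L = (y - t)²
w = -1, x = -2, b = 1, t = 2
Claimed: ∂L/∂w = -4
Correct

y = (-1)(-2) + 1 = 3
∂L/∂y = 2(y - t) = 2(3 - 2) = 2
∂y/∂w = x = -2
∂L/∂w = 2 × -2 = -4

Claimed value: -4
Correct: The correct gradient is -4.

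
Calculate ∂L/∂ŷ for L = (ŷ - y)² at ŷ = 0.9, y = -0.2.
∂L/∂ŷ = 2.2

∂L/∂ŷ = 2(ŷ - y) = 2(0.9 - -0.2) = 2(1.1) = 2.2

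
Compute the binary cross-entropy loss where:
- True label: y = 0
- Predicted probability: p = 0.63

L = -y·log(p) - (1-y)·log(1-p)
L = 0.9943

L = -0·log(0.63) - 1·log(0.37) = -log(0.37) = 0.9943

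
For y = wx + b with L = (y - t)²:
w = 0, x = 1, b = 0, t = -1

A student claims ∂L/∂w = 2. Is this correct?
Correct

y = (0)(1) + 0 = 0
∂L/∂y = 2(y - t) = 2(0 - -1) = 2
∂y/∂w = x = 1
∂L/∂w = 2 × 1 = 2

Claimed value: 2
Correct: The correct gradient is 2.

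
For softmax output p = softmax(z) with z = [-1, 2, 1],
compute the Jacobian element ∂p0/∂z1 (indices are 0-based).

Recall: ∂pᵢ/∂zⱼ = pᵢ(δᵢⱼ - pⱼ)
∂p0/∂z1 = -0.02477

p = softmax(z) = [0.03512, 0.7054, 0.2595]
p0 = 0.03512, p1 = 0.7054

∂p0/∂z1 = -p0 × p1 = -0.03512 × 0.7054 = -0.02477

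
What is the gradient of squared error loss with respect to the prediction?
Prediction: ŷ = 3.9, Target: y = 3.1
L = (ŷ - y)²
∂L/∂ŷ = 1.6

∂L/∂ŷ = 2(ŷ - y) = 2(3.9 - 3.1) = 2(0.8) = 1.6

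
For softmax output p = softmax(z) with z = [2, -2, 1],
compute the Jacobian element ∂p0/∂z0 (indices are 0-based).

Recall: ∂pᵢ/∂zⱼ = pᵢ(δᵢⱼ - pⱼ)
∂p0/∂z0 = 0.201

p = softmax(z) = [0.7214, 0.01321, 0.2654]
p0 = 0.7214

∂p0/∂z0 = p0(1 - p0) = 0.7214 × (1 - 0.7214) = 0.201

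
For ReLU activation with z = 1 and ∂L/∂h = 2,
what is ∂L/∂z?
∂L/∂z = 2

h = ReLU(1) = 1
Since z > 0: ∂h/∂z = 1
∂L/∂z = ∂L/∂h · ∂h/∂z = 2 × 1 = 2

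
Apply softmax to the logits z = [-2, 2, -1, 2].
p = [0.0089, 0.4835, 0.0241, 0.4835]

exp(z) = [0.1353, 7.389, 0.3679, 7.389]
Sum = 15.28
p = [0.0089, 0.4835, 0.0241, 0.4835]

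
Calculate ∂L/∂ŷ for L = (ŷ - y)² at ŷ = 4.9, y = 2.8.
∂L/∂ŷ = 4.2

∂L/∂ŷ = 2(ŷ - y) = 2(4.9 - 2.8) = 2(2.1) = 4.2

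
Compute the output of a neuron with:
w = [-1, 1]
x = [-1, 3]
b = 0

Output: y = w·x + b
y = 4

y = (-1)(-1) + (1)(3) + 0 = 4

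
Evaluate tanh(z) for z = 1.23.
0.8426

tanh(1.23) = (e^(1.23) - e^(-1.23))/(e^(1.23) + e^(-1.23)) = 0.8426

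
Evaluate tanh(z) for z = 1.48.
0.9015

tanh(1.48) = (e^(1.48) - e^(-1.48))/(e^(1.48) + e^(-1.48)) = 0.9015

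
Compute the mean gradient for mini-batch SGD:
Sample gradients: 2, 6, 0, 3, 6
Average gradient = 3.4

Average = (1/5)(2 + 6 + 0 + 3 + 6) = 17/5 = 3.4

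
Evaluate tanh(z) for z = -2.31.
-0.9805

tanh(-2.31) = (e^(-2.31) - e^(2.31))/(e^(-2.31) + e^(2.31)) = -0.9805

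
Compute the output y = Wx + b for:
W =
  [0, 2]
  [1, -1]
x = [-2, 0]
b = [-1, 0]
y = [-1, -2]

Wx = [0×-2 + 2×0, 1×-2 + -1×0]
   = [0, -2]
y = Wx + b = [0 + -1, -2 + 0] = [-1, -2]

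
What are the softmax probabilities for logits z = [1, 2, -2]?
p = [0.2654, 0.7214, 0.0132]

exp(z) = [2.718, 7.389, 0.1353]
Sum = 10.24
p = [0.2654, 0.7214, 0.0132]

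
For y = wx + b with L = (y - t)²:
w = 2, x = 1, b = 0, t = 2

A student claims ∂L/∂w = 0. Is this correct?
Correct

y = (2)(1) + 0 = 2
∂L/∂y = 2(y - t) = 2(2 - 2) = 0
∂y/∂w = x = 1
∂L/∂w = 0 × 1 = 0

Claimed value: 0
Correct: The correct gradient is 0.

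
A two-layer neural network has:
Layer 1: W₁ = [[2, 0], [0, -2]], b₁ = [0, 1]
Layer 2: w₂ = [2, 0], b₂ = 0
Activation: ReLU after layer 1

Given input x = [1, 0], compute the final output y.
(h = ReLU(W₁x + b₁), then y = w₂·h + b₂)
y = 4

Layer 1 pre-activation: z₁ = [2, 1]
After ReLU: h = [2, 1]
Layer 2 output: y = 2×2 + 0×1 + 0 = 4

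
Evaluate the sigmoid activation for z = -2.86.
0.05417

sigmoid(-2.86) = 1/(1 + e^(2.86)) = 1/(1 + 17.46) = 0.05417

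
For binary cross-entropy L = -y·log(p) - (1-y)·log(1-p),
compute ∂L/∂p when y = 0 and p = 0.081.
∂L/∂p = 1.088

∂L/∂p = -y/p + (1-y)/(1-p) = 0 + 1/0.919 = 1.088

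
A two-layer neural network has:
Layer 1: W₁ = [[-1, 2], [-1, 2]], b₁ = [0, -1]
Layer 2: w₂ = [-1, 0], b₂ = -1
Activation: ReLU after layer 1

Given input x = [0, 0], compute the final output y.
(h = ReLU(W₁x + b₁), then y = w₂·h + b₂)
y = -1

Layer 1 pre-activation: z₁ = [0, -1]
After ReLU: h = [0, 0]
Layer 2 output: y = -1×0 + 0×0 + -1 = -1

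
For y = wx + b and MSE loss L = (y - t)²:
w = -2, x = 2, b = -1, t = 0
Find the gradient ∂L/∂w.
∂L/∂w = -20

y = wx + b = (-2)(2) + -1 = -5
∂L/∂y = 2(y - t) = 2(-5 - 0) = -10
∂y/∂w = x = 2
∂L/∂w = ∂L/∂y · ∂y/∂w = -10 × 2 = -20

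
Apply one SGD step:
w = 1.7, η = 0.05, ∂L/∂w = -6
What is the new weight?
w_new = 2

w_new = w - η·∂L/∂w = 1.7 - 0.05×(-6) = 1.7 - (-0.3) = 2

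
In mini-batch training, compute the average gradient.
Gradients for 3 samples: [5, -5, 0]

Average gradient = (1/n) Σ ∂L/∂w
Average gradient = 0

Average = (1/3)(5 + -5 + 0) = 0/3 = 0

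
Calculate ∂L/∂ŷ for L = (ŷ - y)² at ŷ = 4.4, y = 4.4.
∂L/∂ŷ = 0.0

∂L/∂ŷ = 2(ŷ - y) = 2(4.4 - 4.4) = 2(0.0) = 0.0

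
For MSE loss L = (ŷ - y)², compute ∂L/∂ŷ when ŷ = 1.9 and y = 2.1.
∂L/∂ŷ = -0.4

∂L/∂ŷ = 2(ŷ - y) = 2(1.9 - 2.1) = 2(-0.2) = -0.4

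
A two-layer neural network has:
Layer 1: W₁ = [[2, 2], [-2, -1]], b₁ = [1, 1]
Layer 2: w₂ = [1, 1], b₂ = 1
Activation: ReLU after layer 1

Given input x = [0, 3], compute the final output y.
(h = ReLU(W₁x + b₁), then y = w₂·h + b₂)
y = 8

Layer 1 pre-activation: z₁ = [7, -2]
After ReLU: h = [7, 0]
Layer 2 output: y = 1×7 + 1×0 + 1 = 8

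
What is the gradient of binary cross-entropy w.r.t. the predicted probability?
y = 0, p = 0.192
∂L/∂p = 1.238

∂L/∂p = -y/p + (1-y)/(1-p) = 0 + 1/0.808 = 1.238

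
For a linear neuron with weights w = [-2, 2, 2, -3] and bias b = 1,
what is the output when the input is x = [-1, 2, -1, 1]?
y = 2

y = (-2)(-1) + (2)(2) + (2)(-1) + (-3)(1) + 1 = 2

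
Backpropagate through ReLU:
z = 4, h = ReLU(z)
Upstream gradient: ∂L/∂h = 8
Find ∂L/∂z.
∂L/∂z = 8

h = ReLU(4) = 4
Since z > 0: ∂h/∂z = 1
∂L/∂z = ∂L/∂h · ∂h/∂z = 8 × 1 = 8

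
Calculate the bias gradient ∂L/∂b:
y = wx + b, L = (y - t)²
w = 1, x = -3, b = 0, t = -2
∂L/∂b = -2

y = wx + b = (1)(-3) + 0 = -3
∂L/∂y = 2(y - t) = 2(-3 - -2) = -2
∂y/∂b = 1
∂L/∂b = ∂L/∂y · ∂y/∂b = -2 × 1 = -2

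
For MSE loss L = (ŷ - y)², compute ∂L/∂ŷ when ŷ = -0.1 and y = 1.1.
∂L/∂ŷ = -2.4

∂L/∂ŷ = 2(ŷ - y) = 2(-0.1 - 1.1) = 2(-1.2) = -2.4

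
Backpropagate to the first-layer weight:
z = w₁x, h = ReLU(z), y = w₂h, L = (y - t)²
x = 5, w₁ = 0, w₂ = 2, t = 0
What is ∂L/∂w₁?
∂L/∂w₁ = 0

Forward pass:
z = w₁x = 0×5 = 0
h = ReLU(0) = 0
y = w₂h = 2×0 = 0

Backward pass:
∂L/∂y = 2(y - t) = 2(0 - 0) = 0
∂y/∂h = w₂ = 2
∂h/∂z = 0 (ReLU derivative)
∂z/∂w₁ = x = 5

∂L/∂w₁ = 0 × 2 × 0 × 5 = 0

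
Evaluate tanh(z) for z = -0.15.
-0.1489

tanh(-0.15) = (e^(-0.15) - e^(0.15))/(e^(-0.15) + e^(0.15)) = -0.1489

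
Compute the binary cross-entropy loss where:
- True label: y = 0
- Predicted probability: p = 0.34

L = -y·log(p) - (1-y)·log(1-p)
L = 0.4155

L = -0·log(0.34) - 1·log(0.66) = -log(0.66) = 0.4155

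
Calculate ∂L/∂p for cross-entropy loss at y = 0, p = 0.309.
∂L/∂p = 1.447

∂L/∂p = -y/p + (1-y)/(1-p) = 0 + 1/0.691 = 1.447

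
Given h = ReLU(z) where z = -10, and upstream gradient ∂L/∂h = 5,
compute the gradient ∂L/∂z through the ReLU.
∂L/∂z = 0

h = ReLU(-10) = 0
Since z < 0: ∂h/∂z = 0
∂L/∂z = ∂L/∂h · ∂h/∂z = 5 × 0 = 0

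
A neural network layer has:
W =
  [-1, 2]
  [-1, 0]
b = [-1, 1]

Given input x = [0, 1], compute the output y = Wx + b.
y = [1, 1]

Wx = [-1×0 + 2×1, -1×0 + 0×1]
   = [2, 0]
y = Wx + b = [2 + -1, 0 + 1] = [1, 1]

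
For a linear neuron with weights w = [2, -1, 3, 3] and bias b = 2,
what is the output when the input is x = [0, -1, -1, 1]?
y = 3

y = (2)(0) + (-1)(-1) + (3)(-1) + (3)(1) + 2 = 3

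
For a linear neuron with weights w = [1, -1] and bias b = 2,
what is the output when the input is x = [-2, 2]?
y = -2

y = (1)(-2) + (-1)(2) + 2 = -2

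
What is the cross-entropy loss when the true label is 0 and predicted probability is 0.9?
L = 2.303

L = -0·log(0.9) - 1·log(0.1) = -log(0.1) = 2.303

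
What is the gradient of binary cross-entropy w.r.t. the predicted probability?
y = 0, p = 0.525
∂L/∂p = 2.105

∂L/∂p = -y/p + (1-y)/(1-p) = 0 + 1/0.475 = 2.105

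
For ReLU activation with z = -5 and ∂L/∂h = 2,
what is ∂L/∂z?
∂L/∂z = 0

h = ReLU(-5) = 0
Since z < 0: ∂h/∂z = 0
∂L/∂z = ∂L/∂h · ∂h/∂z = 2 × 0 = 0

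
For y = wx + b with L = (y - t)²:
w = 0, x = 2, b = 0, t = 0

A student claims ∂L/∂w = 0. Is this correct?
Correct

y = (0)(2) + 0 = 0
∂L/∂y = 2(y - t) = 2(0 - 0) = 0
∂y/∂w = x = 2
∂L/∂w = 0 × 2 = 0

Claimed value: 0
Correct: The correct gradient is 0.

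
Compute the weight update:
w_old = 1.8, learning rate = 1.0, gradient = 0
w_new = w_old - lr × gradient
w_new = 1.8

w_new = w - η·∂L/∂w = 1.8 - 1.0×(0) = 1.8 - (0) = 1.8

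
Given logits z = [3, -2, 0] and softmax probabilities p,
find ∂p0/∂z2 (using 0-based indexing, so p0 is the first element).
∂p0/∂z2 = -0.0446

p = softmax(z) = [0.9465, 0.006377, 0.04712]
p0 = 0.9465, p2 = 0.04712

∂p0/∂z2 = -p0 × p2 = -0.9465 × 0.04712 = -0.0446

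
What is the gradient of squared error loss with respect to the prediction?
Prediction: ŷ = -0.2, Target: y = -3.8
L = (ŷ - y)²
∂L/∂ŷ = 7.2

∂L/∂ŷ = 2(ŷ - y) = 2(-0.2 - -3.8) = 2(3.6) = 7.2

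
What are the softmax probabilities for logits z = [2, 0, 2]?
p = [0.4683, 0.0634, 0.4683]

exp(z) = [7.389, 1, 7.389]
Sum = 15.78
p = [0.4683, 0.0634, 0.4683]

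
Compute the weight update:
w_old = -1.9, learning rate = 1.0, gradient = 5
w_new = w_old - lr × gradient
w_new = -6.9

w_new = w - η·∂L/∂w = -1.9 - 1.0×(5) = -1.9 - (5) = -6.9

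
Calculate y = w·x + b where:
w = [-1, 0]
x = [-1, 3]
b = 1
y = 2

y = (-1)(-1) + (0)(3) + 1 = 2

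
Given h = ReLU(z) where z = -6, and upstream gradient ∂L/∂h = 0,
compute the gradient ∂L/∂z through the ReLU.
∂L/∂z = 0

h = ReLU(-6) = 0
Since z < 0: ∂h/∂z = 0
∂L/∂z = ∂L/∂h · ∂h/∂z = 0 × 0 = 0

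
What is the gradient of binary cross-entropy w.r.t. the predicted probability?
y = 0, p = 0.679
∂L/∂p = 3.115

∂L/∂p = -y/p + (1-y)/(1-p) = 0 + 1/0.321 = 3.115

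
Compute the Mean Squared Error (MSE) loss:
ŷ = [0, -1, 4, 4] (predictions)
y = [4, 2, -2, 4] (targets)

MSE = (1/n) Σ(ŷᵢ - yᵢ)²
MSE = 15.25

MSE = (1/4)((0-4)² + (-1-2)² + (4--2)² + (4-4)²) = (1/4)(16 + 9 + 36 + 0) = 15.25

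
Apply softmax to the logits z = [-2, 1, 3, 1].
p = [0.0053, 0.1059, 0.7828, 0.1059]

exp(z) = [0.1353, 2.718, 20.09, 2.718]
Sum = 25.66
p = [0.0053, 0.1059, 0.7828, 0.1059]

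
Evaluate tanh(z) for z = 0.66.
0.5784

tanh(0.66) = (e^(0.66) - e^(-0.66))/(e^(0.66) + e^(-0.66)) = 0.5784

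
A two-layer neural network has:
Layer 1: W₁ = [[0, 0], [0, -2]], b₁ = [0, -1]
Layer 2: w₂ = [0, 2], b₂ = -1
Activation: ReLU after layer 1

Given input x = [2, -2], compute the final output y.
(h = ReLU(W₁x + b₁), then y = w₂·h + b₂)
y = 5

Layer 1 pre-activation: z₁ = [0, 3]
After ReLU: h = [0, 3]
Layer 2 output: y = 0×0 + 2×3 + -1 = 5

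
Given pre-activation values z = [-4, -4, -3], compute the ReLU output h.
h = [0, 0, 0]

ReLU applied element-wise: max(0,-4)=0, max(0,-4)=0, max(0,-3)=0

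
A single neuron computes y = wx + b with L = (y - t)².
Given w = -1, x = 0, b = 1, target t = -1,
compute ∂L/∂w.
∂L/∂w = 0

y = wx + b = (-1)(0) + 1 = 1
∂L/∂y = 2(y - t) = 2(1 - -1) = 4
∂y/∂w = x = 0
∂L/∂w = ∂L/∂y · ∂y/∂w = 4 × 0 = 0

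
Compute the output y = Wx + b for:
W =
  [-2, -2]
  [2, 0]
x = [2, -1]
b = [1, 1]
y = [-1, 5]

Wx = [-2×2 + -2×-1, 2×2 + 0×-1]
   = [-2, 4]
y = Wx + b = [-2 + 1, 4 + 1] = [-1, 5]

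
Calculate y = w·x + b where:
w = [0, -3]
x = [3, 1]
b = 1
y = -2

y = (0)(3) + (-3)(1) + 1 = -2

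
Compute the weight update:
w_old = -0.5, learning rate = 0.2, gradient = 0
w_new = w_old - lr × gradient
w_new = -0.5

w_new = w - η·∂L/∂w = -0.5 - 0.2×(0) = -0.5 - (0) = -0.5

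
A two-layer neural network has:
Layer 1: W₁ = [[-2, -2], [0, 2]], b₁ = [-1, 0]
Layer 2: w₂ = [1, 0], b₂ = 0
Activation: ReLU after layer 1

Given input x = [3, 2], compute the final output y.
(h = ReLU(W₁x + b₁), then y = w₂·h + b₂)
y = 0

Layer 1 pre-activation: z₁ = [-11, 4]
After ReLU: h = [0, 4]
Layer 2 output: y = 1×0 + 0×4 + 0 = 0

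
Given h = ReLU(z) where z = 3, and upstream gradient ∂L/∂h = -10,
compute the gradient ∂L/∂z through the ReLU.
∂L/∂z = -10

h = ReLU(3) = 3
Since z > 0: ∂h/∂z = 1
∂L/∂z = ∂L/∂h · ∂h/∂z = -10 × 1 = -10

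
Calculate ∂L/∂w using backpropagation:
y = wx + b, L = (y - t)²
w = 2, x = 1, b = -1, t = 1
∂L/∂w = 0

y = wx + b = (2)(1) + -1 = 1
∂L/∂y = 2(y - t) = 2(1 - 1) = 0
∂y/∂w = x = 1
∂L/∂w = ∂L/∂y · ∂y/∂w = 0 × 1 = 0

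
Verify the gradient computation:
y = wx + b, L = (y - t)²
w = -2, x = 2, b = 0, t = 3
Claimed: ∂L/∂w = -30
Incorrect

y = (-2)(2) + 0 = -4
∂L/∂y = 2(y - t) = 2(-4 - 3) = -14
∂y/∂w = x = 2
∂L/∂w = -14 × 2 = -28

Claimed value: -30
Incorrect: The correct gradient is -28.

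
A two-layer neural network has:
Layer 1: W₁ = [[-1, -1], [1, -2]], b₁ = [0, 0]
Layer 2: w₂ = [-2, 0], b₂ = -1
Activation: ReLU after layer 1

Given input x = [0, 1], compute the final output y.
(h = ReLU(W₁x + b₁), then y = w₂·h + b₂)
y = -1

Layer 1 pre-activation: z₁ = [-1, -2]
After ReLU: h = [0, 0]
Layer 2 output: y = -2×0 + 0×0 + -1 = -1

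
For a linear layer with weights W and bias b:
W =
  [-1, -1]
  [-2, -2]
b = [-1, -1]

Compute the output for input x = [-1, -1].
y = [1, 3]

Wx = [-1×-1 + -1×-1, -2×-1 + -2×-1]
   = [2, 4]
y = Wx + b = [2 + -1, 4 + -1] = [1, 3]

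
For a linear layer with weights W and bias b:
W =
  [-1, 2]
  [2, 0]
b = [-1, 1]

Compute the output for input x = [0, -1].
y = [-3, 1]

Wx = [-1×0 + 2×-1, 2×0 + 0×-1]
   = [-2, 0]
y = Wx + b = [-2 + -1, 0 + 1] = [-3, 1]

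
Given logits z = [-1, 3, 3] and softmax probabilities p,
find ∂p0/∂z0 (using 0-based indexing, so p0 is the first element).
∂p0/∂z0 = 0.008992

p = softmax(z) = [0.009075, 0.4955, 0.4955]
p0 = 0.009075

∂p0/∂z0 = p0(1 - p0) = 0.009075 × (1 - 0.009075) = 0.008992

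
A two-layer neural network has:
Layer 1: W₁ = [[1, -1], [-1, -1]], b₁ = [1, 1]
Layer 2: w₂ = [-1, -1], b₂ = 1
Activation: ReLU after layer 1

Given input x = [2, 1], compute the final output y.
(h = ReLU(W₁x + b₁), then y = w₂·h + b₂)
y = -1

Layer 1 pre-activation: z₁ = [2, -2]
After ReLU: h = [2, 0]
Layer 2 output: y = -1×2 + -1×0 + 1 = -1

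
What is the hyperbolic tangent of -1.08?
-0.7932

tanh(-1.08) = (e^(-1.08) - e^(1.08))/(e^(-1.08) + e^(1.08)) = -0.7932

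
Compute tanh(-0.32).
-0.3095

tanh(-0.32) = (e^(-0.32) - e^(0.32))/(e^(-0.32) + e^(0.32)) = -0.3095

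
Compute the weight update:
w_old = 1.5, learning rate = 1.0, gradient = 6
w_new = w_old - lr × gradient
w_new = -4.5

w_new = w - η·∂L/∂w = 1.5 - 1.0×(6) = 1.5 - (6) = -4.5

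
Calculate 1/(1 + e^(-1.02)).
0.735

sigmoid(1.02) = 1/(1 + e^(-1.02)) = 1/(1 + 0.3606) = 0.735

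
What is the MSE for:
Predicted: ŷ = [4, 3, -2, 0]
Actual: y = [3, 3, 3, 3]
MSE = 8.75

MSE = (1/4)((4-3)² + (3-3)² + (-2-3)² + (0-3)²) = (1/4)(1 + 0 + 25 + 9) = 8.75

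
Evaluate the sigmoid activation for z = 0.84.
0.6985

sigmoid(0.84) = 1/(1 + e^(-0.84)) = 1/(1 + 0.4317) = 0.6985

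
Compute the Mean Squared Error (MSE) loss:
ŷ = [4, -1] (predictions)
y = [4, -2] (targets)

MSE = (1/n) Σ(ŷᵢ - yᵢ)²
MSE = 0.5

MSE = (1/2)((4-4)² + (-1--2)²) = (1/2)(0 + 1) = 0.5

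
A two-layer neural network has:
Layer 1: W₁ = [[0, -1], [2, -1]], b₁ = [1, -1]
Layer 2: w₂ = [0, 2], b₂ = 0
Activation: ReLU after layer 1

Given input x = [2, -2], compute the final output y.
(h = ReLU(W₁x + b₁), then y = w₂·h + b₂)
y = 10

Layer 1 pre-activation: z₁ = [3, 5]
After ReLU: h = [3, 5]
Layer 2 output: y = 0×3 + 2×5 + 0 = 10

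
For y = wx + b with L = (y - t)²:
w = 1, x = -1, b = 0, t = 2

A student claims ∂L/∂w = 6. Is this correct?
Correct

y = (1)(-1) + 0 = -1
∂L/∂y = 2(y - t) = 2(-1 - 2) = -6
∂y/∂w = x = -1
∂L/∂w = -6 × -1 = 6

Claimed value: 6
Correct: The correct gradient is 6.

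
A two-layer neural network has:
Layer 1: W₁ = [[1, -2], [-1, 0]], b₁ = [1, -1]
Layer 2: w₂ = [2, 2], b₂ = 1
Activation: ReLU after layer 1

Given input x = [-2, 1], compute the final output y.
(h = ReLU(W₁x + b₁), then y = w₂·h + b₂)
y = 3

Layer 1 pre-activation: z₁ = [-3, 1]
After ReLU: h = [0, 1]
Layer 2 output: y = 2×0 + 2×1 + 1 = 3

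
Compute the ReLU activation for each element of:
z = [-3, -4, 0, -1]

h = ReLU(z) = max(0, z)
h = [0, 0, 0, 0]

ReLU applied element-wise: max(0,-3)=0, max(0,-4)=0, max(0,0)=0, max(0,-1)=0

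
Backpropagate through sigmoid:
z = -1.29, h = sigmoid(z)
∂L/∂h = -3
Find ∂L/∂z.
∂L/∂z = -0.5078

σ(-1.29) = 0.2159
σ'(-1.29) = σ(-1.29)(1 - σ(-1.29)) = 0.2159 × 0.7841 = 0.1693
∂L/∂z = ∂L/∂h · σ'(z) = -3 × 0.1693 = -0.5078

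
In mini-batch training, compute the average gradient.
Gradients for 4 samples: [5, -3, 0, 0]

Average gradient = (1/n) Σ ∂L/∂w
Average gradient = 0.5

Average = (1/4)(5 + -3 + 0 + 0) = 2/4 = 0.5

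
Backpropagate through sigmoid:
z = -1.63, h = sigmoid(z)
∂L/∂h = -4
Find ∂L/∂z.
∂L/∂z = -0.548

σ(-1.63) = 0.1638
σ'(-1.63) = σ(-1.63)(1 - σ(-1.63)) = 0.1638 × 0.8362 = 0.137
∂L/∂z = ∂L/∂h · σ'(z) = -4 × 0.137 = -0.548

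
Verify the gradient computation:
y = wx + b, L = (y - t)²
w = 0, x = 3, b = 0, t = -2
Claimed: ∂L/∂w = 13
Incorrect

y = (0)(3) + 0 = 0
∂L/∂y = 2(y - t) = 2(0 - -2) = 4
∂y/∂w = x = 3
∂L/∂w = 4 × 3 = 12

Claimed value: 13
Incorrect: The correct gradient is 12.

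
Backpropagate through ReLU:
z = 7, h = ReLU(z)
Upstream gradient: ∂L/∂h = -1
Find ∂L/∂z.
∂L/∂z = -1

h = ReLU(7) = 7
Since z > 0: ∂h/∂z = 1
∂L/∂z = ∂L/∂h · ∂h/∂z = -1 × 1 = -1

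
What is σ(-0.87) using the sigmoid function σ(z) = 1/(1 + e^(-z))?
0.2953

sigmoid(-0.87) = 1/(1 + e^(0.87)) = 1/(1 + 2.387) = 0.2953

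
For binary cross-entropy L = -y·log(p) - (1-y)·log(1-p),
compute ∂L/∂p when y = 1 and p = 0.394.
∂L/∂p = -2.538

∂L/∂p = -y/p + (1-y)/(1-p) = -1/0.394 + 0 = -2.538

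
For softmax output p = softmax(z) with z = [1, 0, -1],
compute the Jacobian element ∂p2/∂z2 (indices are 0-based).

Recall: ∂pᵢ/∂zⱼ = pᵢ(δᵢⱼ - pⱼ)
∂p2/∂z2 = 0.08193

p = softmax(z) = [0.6652, 0.2447, 0.09003]
p2 = 0.09003

∂p2/∂z2 = p2(1 - p2) = 0.09003 × (1 - 0.09003) = 0.08193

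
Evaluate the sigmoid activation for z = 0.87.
0.7047

sigmoid(0.87) = 1/(1 + e^(-0.87)) = 1/(1 + 0.419) = 0.7047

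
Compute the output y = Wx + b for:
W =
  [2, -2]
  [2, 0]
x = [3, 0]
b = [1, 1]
y = [7, 7]

Wx = [2×3 + -2×0, 2×3 + 0×0]
   = [6, 6]
y = Wx + b = [6 + 1, 6 + 1] = [7, 7]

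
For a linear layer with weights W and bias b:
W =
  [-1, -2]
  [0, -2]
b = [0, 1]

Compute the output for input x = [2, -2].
y = [2, 5]

Wx = [-1×2 + -2×-2, 0×2 + -2×-2]
   = [2, 4]
y = Wx + b = [2 + 0, 4 + 1] = [2, 5]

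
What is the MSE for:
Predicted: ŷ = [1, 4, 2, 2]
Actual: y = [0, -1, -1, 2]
MSE = 8.75

MSE = (1/4)((1-0)² + (4--1)² + (2--1)² + (2-2)²) = (1/4)(1 + 25 + 9 + 0) = 8.75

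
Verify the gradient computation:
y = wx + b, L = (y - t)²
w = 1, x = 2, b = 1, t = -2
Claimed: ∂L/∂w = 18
Incorrect

y = (1)(2) + 1 = 3
∂L/∂y = 2(y - t) = 2(3 - -2) = 10
∂y/∂w = x = 2
∂L/∂w = 10 × 2 = 20

Claimed value: 18
Incorrect: The correct gradient is 20.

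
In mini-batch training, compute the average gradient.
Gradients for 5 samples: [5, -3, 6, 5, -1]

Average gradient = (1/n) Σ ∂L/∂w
Average gradient = 2.4

Average = (1/5)(5 + -3 + 6 + 5 + -1) = 12/5 = 2.4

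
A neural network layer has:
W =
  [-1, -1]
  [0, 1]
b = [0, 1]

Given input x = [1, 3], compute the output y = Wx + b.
y = [-4, 4]

Wx = [-1×1 + -1×3, 0×1 + 1×3]
   = [-4, 3]
y = Wx + b = [-4 + 0, 3 + 1] = [-4, 4]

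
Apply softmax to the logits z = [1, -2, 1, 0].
p = [0.4136, 0.0206, 0.4136, 0.1522]

exp(z) = [2.718, 0.1353, 2.718, 1]
Sum = 6.572
p = [0.4136, 0.0206, 0.4136, 0.1522]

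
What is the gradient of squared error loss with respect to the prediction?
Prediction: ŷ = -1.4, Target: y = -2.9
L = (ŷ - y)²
∂L/∂ŷ = 3.0

∂L/∂ŷ = 2(ŷ - y) = 2(-1.4 - -2.9) = 2(1.5) = 3.0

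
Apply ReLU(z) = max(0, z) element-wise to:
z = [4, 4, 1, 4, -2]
h = [4, 4, 1, 4, 0]

ReLU applied element-wise: max(0,4)=4, max(0,4)=4, max(0,1)=1, max(0,4)=4, max(0,-2)=0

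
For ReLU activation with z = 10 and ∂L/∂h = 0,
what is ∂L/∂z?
∂L/∂z = 0

h = ReLU(10) = 10
Since z > 0: ∂h/∂z = 1
∂L/∂z = ∂L/∂h · ∂h/∂z = 0 × 1 = 0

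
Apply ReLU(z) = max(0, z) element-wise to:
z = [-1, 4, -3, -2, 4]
h = [0, 4, 0, 0, 4]

ReLU applied element-wise: max(0,-1)=0, max(0,4)=4, max(0,-3)=0, max(0,-2)=0, max(0,4)=4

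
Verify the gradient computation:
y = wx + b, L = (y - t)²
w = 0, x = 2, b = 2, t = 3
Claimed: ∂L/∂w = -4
Correct

y = (0)(2) + 2 = 2
∂L/∂y = 2(y - t) = 2(2 - 3) = -2
∂y/∂w = x = 2
∂L/∂w = -2 × 2 = -4

Claimed value: -4
Correct: The correct gradient is -4.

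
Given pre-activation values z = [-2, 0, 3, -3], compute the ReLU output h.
h = [0, 0, 3, 0]

ReLU applied element-wise: max(0,-2)=0, max(0,0)=0, max(0,3)=3, max(0,-3)=0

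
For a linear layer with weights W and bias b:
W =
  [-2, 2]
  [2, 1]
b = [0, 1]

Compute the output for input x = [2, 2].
y = [0, 7]

Wx = [-2×2 + 2×2, 2×2 + 1×2]
   = [0, 6]
y = Wx + b = [0 + 0, 6 + 1] = [0, 7]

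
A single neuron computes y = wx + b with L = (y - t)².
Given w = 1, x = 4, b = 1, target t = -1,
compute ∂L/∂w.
∂L/∂w = 48

y = wx + b = (1)(4) + 1 = 5
∂L/∂y = 2(y - t) = 2(5 - -1) = 12
∂y/∂w = x = 4
∂L/∂w = ∂L/∂y · ∂y/∂w = 12 × 4 = 48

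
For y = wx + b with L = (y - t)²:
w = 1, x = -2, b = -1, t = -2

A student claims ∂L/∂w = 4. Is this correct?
Correct

y = (1)(-2) + -1 = -3
∂L/∂y = 2(y - t) = 2(-3 - -2) = -2
∂y/∂w = x = -2
∂L/∂w = -2 × -2 = 4

Claimed value: 4
Correct: The correct gradient is 4.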